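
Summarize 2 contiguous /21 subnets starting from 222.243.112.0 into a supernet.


Original prefix: /21
Number of subnets: 2 = 2^1
New prefix = 21 - 1 = 20
Supernet: 222.243.112.0/20


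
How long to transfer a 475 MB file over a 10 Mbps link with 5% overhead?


Effective throughput = 10 * (1 - 5/100) = 9.5 Mbps
File size in Mb = 475 * 8 = 3800 Mb
Time = 3800 / 9.5
Time = 400 seconds


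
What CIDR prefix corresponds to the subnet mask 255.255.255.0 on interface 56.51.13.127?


Binary: 11111111.11111111.11111111.00000000
Count leading 1s
Prefix: /24


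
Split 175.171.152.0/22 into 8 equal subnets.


New prefix = 22 + 3 = 25
Each subnet has 128 addresses
  175.171.152.0/25
  175.171.152.128/25
  175.171.153.0/25
  175.171.153.128/25
  175.171.154.0/25
  175.171.154.128/25
  175.171.155.0/25
  175.171.155.128/25
Subnets: 175.171.152.0/25, 175.171.152.128/25, 175.171.153.0/25, 175.171.153.128/25, 175.171.154.0/25, 175.171.154.128/25, 175.171.155.0/25, 175.171.155.128/25


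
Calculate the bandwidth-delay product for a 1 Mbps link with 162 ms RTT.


BDP = bandwidth * RTT
= 1 Mbps * 162 ms
= 1 * 1e6 * 162 / 1000 bits
= 162000 bits
= 20250 bytes
= 19.7754 KB
BDP = 162000 bits (20250 bytes)


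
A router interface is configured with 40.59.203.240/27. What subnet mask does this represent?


/27 means 27 network bits, 5 host bits
Binary: 11111111111111111111111111100000
Mask: 255.255.255.224


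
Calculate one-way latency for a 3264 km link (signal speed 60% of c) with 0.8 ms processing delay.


Speed = 0.6 * 3e5 km/s = 180000 km/s
Propagation delay = 3264 / 180000 = 0.0181 s = 18.1333 ms
Processing delay = 0.8 ms
Total one-way latency = 18.9333 ms


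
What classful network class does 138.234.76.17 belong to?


First octet: 138
Binary: 10001010
10xxxxxx -> Class B (128-191)
Class B, default mask 255.255.0.0 (/16)


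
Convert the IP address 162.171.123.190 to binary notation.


162 = 10100010
171 = 10101011
123 = 01111011
190 = 10111110
Binary: 10100010.10101011.01111011.10111110


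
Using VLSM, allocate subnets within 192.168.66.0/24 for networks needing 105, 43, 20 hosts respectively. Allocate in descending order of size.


105 hosts -> /25 (126 usable): 192.168.66.0/25
43 hosts -> /26 (62 usable): 192.168.66.128/26
20 hosts -> /27 (30 usable): 192.168.66.192/27
Allocation: 192.168.66.0/25 (105 hosts, 126 usable); 192.168.66.128/26 (43 hosts, 62 usable); 192.168.66.192/27 (20 hosts, 30 usable)


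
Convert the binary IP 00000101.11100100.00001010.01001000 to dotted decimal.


00000101 = 5
11100100 = 228
00001010 = 10
01001000 = 72
IP: 5.228.10.72


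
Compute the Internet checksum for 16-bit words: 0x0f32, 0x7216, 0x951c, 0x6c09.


Sum all words (with carry folding):
+ 0x0f32 = 0x0f32
+ 0x7216 = 0x8148
+ 0x951c = 0x1665
+ 0x6c09 = 0x826e
One's complement: ~0x826e
Checksum = 0x7d91


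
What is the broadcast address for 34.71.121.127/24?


Network: 34.71.121.0/24
Host bits = 8
Set all host bits to 1:
Broadcast: 34.71.121.255


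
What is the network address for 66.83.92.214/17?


IP:   01000010.01010011.01011100.11010110
Mask: 11111111.11111111.10000000.00000000
AND operation:
Net:  01000010.01010011.00000000.00000000
Network: 66.83.0.0/17


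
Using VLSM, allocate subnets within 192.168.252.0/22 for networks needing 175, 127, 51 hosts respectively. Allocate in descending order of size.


175 hosts -> /24 (254 usable): 192.168.252.0/24
127 hosts -> /24 (254 usable): 192.168.253.0/24
51 hosts -> /26 (62 usable): 192.168.254.0/26
Allocation: 192.168.252.0/24 (175 hosts, 254 usable); 192.168.253.0/24 (127 hosts, 254 usable); 192.168.254.0/26 (51 hosts, 62 usable)


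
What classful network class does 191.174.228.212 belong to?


First octet: 191
Binary: 10111111
10xxxxxx -> Class B (128-191)
Class B, default mask 255.255.0.0 (/16)


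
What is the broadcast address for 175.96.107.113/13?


Network: 175.96.0.0/13
Host bits = 19
Set all host bits to 1:
Broadcast: 175.103.255.255


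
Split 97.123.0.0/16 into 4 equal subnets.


New prefix = 16 + 2 = 18
Each subnet has 16384 addresses
  97.123.0.0/18
  97.123.64.0/18
  97.123.128.0/18
  97.123.192.0/18
Subnets: 97.123.0.0/18, 97.123.64.0/18, 97.123.128.0/18, 97.123.192.0/18


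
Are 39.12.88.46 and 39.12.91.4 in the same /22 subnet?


Mask: 255.255.252.0
39.12.88.46 AND mask = 39.12.88.0
39.12.91.4 AND mask = 39.12.88.0
Yes, same subnet (39.12.88.0)


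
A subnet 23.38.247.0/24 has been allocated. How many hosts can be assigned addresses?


Host bits = 32 - 24 = 8
Total addresses = 2^8 = 256
Usable = total - 2 (network and broadcast)
Usable hosts: 254


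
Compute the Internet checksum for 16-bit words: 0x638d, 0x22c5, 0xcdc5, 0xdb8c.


Sum all words (with carry folding):
+ 0x638d = 0x638d
+ 0x22c5 = 0x8652
+ 0xcdc5 = 0x5418
+ 0xdb8c = 0x2fa5
One's complement: ~0x2fa5
Checksum = 0xd05a


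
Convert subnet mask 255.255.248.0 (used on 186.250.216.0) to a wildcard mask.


Subnet mask: 255.255.248.0
Wildcard = 255.255.255.255 - subnet mask
255 - 255 = 0
255 - 255 = 0
255 - 248 = 7
255 - 0 = 255
Wildcard: 0.0.7.255


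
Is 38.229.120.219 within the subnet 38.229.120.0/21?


Subnet network: 38.229.120.0
Test IP AND mask: 38.229.120.0
Yes, 38.229.120.219 is in 38.229.120.0/21


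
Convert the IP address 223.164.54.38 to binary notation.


223 = 11011111
164 = 10100100
54 = 00110110
38 = 00100110
Binary: 11011111.10100100.00110110.00100110


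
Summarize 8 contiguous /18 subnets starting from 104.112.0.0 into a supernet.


Original prefix: /18
Number of subnets: 8 = 2^3
New prefix = 18 - 3 = 15
Supernet: 104.112.0.0/15


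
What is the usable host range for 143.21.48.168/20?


Network: 143.21.48.0
Broadcast: 143.21.63.255
First usable = network + 1
Last usable = broadcast - 1
Range: 143.21.48.1 to 143.21.63.254


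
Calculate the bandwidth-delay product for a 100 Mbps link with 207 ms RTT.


BDP = bandwidth * RTT
= 100 Mbps * 207 ms
= 100 * 1e6 * 207 / 1000 bits
= 20700000 bits
= 2587500 bytes
= 2526.8555 KB
BDP = 20700000 bits (2587500 bytes)


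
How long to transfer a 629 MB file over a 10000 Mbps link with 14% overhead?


Effective throughput = 10000 * (1 - 14/100) = 8600 Mbps
File size in Mb = 629 * 8 = 5032 Mb
Time = 5032 / 8600
Time = 0.5851 seconds


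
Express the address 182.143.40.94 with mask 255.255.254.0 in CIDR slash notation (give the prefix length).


Binary: 11111111.11111111.11111110.00000000
Count leading 1s
Prefix: /23


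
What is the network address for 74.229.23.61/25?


IP:   01001010.11100101.00010111.00111101
Mask: 11111111.11111111.11111111.10000000
AND operation:
Net:  01001010.11100101.00010111.00000000
Network: 74.229.23.0/25


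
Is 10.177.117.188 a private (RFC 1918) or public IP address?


RFC 1918 private ranges:
  10.0.0.0/8 (10.0.0.0 - 10.255.255.255)
  172.16.0.0/12 (172.16.0.0 - 172.31.255.255)
  192.168.0.0/16 (192.168.0.0 - 192.168.255.255)
Private (in 10.0.0.0/8)


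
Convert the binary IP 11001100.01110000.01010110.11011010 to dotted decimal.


11001100 = 204
01110000 = 112
01010110 = 86
11011010 = 218
IP: 204.112.86.218


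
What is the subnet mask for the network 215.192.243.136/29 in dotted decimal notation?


/29 means 29 network bits, 3 host bits
Binary: 11111111111111111111111111111000
Mask: 255.255.255.248


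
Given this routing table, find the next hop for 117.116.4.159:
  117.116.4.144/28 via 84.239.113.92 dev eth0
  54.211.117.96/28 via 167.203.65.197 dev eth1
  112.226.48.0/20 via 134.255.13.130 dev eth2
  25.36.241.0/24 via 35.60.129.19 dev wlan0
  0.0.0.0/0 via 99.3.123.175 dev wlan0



Longest prefix match for 117.116.4.159:
  /28 117.116.4.144: MATCH
  /28 54.211.117.96: no
  /20 112.226.48.0: no
  /24 25.36.241.0: no
  /0 0.0.0.0: MATCH
Selected: next-hop 84.239.113.92 via eth0 (matched /28)


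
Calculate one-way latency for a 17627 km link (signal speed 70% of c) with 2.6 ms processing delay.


Speed = 0.7 * 3e5 km/s = 210000 km/s
Propagation delay = 17627 / 210000 = 0.0839 s = 83.9381 ms
Processing delay = 2.6 ms
Total one-way latency = 86.5381 ms


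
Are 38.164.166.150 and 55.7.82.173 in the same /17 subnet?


Mask: 255.255.128.0
38.164.166.150 AND mask = 38.164.128.0
55.7.82.173 AND mask = 55.7.0.0
No, different subnets (38.164.128.0 vs 55.7.0.0)


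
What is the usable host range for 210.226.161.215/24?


Network: 210.226.161.0
Broadcast: 210.226.161.255
First usable = network + 1
Last usable = broadcast - 1
Range: 210.226.161.1 to 210.226.161.254


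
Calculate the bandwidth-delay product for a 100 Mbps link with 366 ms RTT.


BDP = bandwidth * RTT
= 100 Mbps * 366 ms
= 100 * 1e6 * 366 / 1000 bits
= 36600000 bits
= 4575000 bytes
= 4467.7734 KB
BDP = 36600000 bits (4575000 bytes)


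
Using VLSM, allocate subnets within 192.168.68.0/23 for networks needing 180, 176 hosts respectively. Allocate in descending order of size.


180 hosts -> /24 (254 usable): 192.168.68.0/24
176 hosts -> /24 (254 usable): 192.168.69.0/24
Allocation: 192.168.68.0/24 (180 hosts, 254 usable); 192.168.69.0/24 (176 hosts, 254 usable)


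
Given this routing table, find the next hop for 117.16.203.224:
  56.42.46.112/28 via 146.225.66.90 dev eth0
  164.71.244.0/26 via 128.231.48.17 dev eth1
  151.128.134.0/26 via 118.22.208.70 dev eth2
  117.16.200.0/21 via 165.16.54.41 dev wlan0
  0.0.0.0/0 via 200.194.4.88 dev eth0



Longest prefix match for 117.16.203.224:
  /28 56.42.46.112: no
  /26 164.71.244.0: no
  /26 151.128.134.0: no
  /21 117.16.200.0: MATCH
  /0 0.0.0.0: MATCH
Selected: next-hop 165.16.54.41 via wlan0 (matched /21)


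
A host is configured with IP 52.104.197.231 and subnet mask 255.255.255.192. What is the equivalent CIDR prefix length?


Binary: 11111111.11111111.11111111.11000000
Count leading 1s
Prefix: /26


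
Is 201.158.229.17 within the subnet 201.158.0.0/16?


Subnet network: 201.158.0.0
Test IP AND mask: 201.158.0.0
Yes, 201.158.229.17 is in 201.158.0.0/16


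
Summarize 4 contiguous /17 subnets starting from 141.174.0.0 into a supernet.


Original prefix: /17
Number of subnets: 4 = 2^2
New prefix = 17 - 2 = 15
Supernet: 141.174.0.0/15


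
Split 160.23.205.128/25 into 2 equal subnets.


New prefix = 25 + 1 = 26
Each subnet has 64 addresses
  160.23.205.128/26
  160.23.205.192/26
Subnets: 160.23.205.128/26, 160.23.205.192/26


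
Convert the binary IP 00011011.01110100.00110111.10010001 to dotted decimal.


00011011 = 27
01110100 = 116
00110111 = 55
10010001 = 145
IP: 27.116.55.145


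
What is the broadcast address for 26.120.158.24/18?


Network: 26.120.128.0/18
Host bits = 14
Set all host bits to 1:
Broadcast: 26.120.191.255


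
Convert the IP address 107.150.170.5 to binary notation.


107 = 01101011
150 = 10010110
170 = 10101010
5 = 00000101
Binary: 01101011.10010110.10101010.00000101


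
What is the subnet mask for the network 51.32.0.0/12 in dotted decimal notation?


/12 means 12 network bits, 20 host bits
Binary: 11111111111100000000000000000000
Mask: 255.240.0.0


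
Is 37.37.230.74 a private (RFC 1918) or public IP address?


RFC 1918 private ranges:
  10.0.0.0/8 (10.0.0.0 - 10.255.255.255)
  172.16.0.0/12 (172.16.0.0 - 172.31.255.255)
  192.168.0.0/16 (192.168.0.0 - 192.168.255.255)
Public (not in any RFC 1918 range)


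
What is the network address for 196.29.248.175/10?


IP:   11000100.00011101.11111000.10101111
Mask: 11111111.11000000.00000000.00000000
AND operation:
Net:  11000100.00000000.00000000.00000000
Network: 196.0.0.0/10


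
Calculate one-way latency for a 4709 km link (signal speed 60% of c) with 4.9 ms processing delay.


Speed = 0.6 * 3e5 km/s = 180000 km/s
Propagation delay = 4709 / 180000 = 0.0262 s = 26.1611 ms
Processing delay = 4.9 ms
Total one-way latency = 31.0611 ms


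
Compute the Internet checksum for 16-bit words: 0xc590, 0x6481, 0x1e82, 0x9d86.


Sum all words (with carry folding):
+ 0xc590 = 0xc590
+ 0x6481 = 0x2a12
+ 0x1e82 = 0x4894
+ 0x9d86 = 0xe61a
One's complement: ~0xe61a
Checksum = 0x19e5


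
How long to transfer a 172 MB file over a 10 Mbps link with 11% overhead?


Effective throughput = 10 * (1 - 11/100) = 8.9 Mbps
File size in Mb = 172 * 8 = 1376 Mb
Time = 1376 / 8.9
Time = 154.6067 seconds


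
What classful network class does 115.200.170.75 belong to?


First octet: 115
Binary: 01110011
0xxxxxxx -> Class A (1-126)
Class A, default mask 255.0.0.0 (/8)


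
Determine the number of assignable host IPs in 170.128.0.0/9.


Host bits = 32 - 9 = 23
Total addresses = 2^23 = 8388608
Usable = total - 2 (network and broadcast)
Usable hosts: 8388606


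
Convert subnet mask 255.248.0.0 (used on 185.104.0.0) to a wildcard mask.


Subnet mask: 255.248.0.0
Wildcard = 255.255.255.255 - subnet mask
255 - 255 = 0
255 - 248 = 7
255 - 0 = 255
255 - 0 = 255
Wildcard: 0.7.255.255


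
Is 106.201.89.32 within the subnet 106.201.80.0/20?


Subnet network: 106.201.80.0
Test IP AND mask: 106.201.80.0
Yes, 106.201.89.32 is in 106.201.80.0/20


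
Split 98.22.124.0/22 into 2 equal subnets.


New prefix = 22 + 1 = 23
Each subnet has 512 addresses
  98.22.124.0/23
  98.22.126.0/23
Subnets: 98.22.124.0/23, 98.22.126.0/23


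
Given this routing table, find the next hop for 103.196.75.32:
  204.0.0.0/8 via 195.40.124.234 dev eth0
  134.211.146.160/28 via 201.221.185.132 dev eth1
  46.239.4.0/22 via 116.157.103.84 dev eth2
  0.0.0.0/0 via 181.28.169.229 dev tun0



Longest prefix match for 103.196.75.32:
  /8 204.0.0.0: no
  /28 134.211.146.160: no
  /22 46.239.4.0: no
  /0 0.0.0.0: MATCH
Selected: next-hop 181.28.169.229 via tun0 (matched /0)


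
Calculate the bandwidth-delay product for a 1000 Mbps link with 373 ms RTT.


BDP = bandwidth * RTT
= 1000 Mbps * 373 ms
= 1000 * 1e6 * 373 / 1000 bits
= 373000000 bits
= 46625000 bytes
= 45532.2266 KB
BDP = 373000000 bits (46625000 bytes)


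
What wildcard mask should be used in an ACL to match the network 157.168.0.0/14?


Subnet mask: 255.252.0.0
Wildcard = 255.255.255.255 - subnet mask
255 - 255 = 0
255 - 252 = 3
255 - 0 = 255
255 - 0 = 255
Wildcard: 0.3.255.255


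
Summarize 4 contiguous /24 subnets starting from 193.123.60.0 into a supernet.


Original prefix: /24
Number of subnets: 4 = 2^2
New prefix = 24 - 2 = 22
Supernet: 193.123.60.0/22


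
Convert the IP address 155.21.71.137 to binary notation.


155 = 10011011
21 = 00010101
71 = 01000111
137 = 10001001
Binary: 10011011.00010101.01000111.10001001


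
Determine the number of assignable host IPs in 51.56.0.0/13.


Host bits = 32 - 13 = 19
Total addresses = 2^19 = 524288
Usable = total - 2 (network and broadcast)
Usable hosts: 524286


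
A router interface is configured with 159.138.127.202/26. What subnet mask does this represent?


/26 means 26 network bits, 6 host bits
Binary: 11111111111111111111111111000000
Mask: 255.255.255.192


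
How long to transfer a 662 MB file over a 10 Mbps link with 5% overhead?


Effective throughput = 10 * (1 - 5/100) = 9.5 Mbps
File size in Mb = 662 * 8 = 5296 Mb
Time = 5296 / 9.5
Time = 557.4737 seconds


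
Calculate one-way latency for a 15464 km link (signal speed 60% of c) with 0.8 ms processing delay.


Speed = 0.6 * 3e5 km/s = 180000 km/s
Propagation delay = 15464 / 180000 = 0.0859 s = 85.9111 ms
Processing delay = 0.8 ms
Total one-way latency = 86.7111 ms


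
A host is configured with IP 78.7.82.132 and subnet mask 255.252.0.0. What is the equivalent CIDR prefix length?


Binary: 11111111.11111100.00000000.00000000
Count leading 1s
Prefix: /14


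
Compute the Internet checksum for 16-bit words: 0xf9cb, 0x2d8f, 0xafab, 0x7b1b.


Sum all words (with carry folding):
+ 0xf9cb = 0xf9cb
+ 0x2d8f = 0x275b
+ 0xafab = 0xd706
+ 0x7b1b = 0x5222
One's complement: ~0x5222
Checksum = 0xaddd


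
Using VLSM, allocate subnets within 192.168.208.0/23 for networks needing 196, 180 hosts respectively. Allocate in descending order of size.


196 hosts -> /24 (254 usable): 192.168.208.0/24
180 hosts -> /24 (254 usable): 192.168.209.0/24
Allocation: 192.168.208.0/24 (196 hosts, 254 usable); 192.168.209.0/24 (180 hosts, 254 usable)


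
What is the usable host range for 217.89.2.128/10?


Network: 217.64.0.0
Broadcast: 217.127.255.255
First usable = network + 1
Last usable = broadcast - 1
Range: 217.64.0.1 to 217.127.255.254


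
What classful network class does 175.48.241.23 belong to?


First octet: 175
Binary: 10101111
10xxxxxx -> Class B (128-191)
Class B, default mask 255.255.0.0 (/16)


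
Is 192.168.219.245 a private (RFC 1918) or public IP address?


RFC 1918 private ranges:
  10.0.0.0/8 (10.0.0.0 - 10.255.255.255)
  172.16.0.0/12 (172.16.0.0 - 172.31.255.255)
  192.168.0.0/16 (192.168.0.0 - 192.168.255.255)
Private (in 192.168.0.0/16)


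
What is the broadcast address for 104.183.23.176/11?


Network: 104.160.0.0/11
Host bits = 21
Set all host bits to 1:
Broadcast: 104.191.255.255


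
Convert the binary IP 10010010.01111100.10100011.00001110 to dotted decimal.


10010010 = 146
01111100 = 124
10100011 = 163
00001110 = 14
IP: 146.124.163.14


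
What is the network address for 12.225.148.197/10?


IP:   00001100.11100001.10010100.11000101
Mask: 11111111.11000000.00000000.00000000
AND operation:
Net:  00001100.11000000.00000000.00000000
Network: 12.192.0.0/10


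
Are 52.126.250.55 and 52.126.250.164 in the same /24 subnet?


Mask: 255.255.255.0
52.126.250.55 AND mask = 52.126.250.0
52.126.250.164 AND mask = 52.126.250.0
Yes, same subnet (52.126.250.0)


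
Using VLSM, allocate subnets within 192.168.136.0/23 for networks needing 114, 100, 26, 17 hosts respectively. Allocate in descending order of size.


114 hosts -> /25 (126 usable): 192.168.136.0/25
100 hosts -> /25 (126 usable): 192.168.136.128/25
26 hosts -> /27 (30 usable): 192.168.137.0/27
17 hosts -> /27 (30 usable): 192.168.137.32/27
Allocation: 192.168.136.0/25 (114 hosts, 126 usable); 192.168.136.128/25 (100 hosts, 126 usable); 192.168.137.0/27 (26 hosts, 30 usable); 192.168.137.32/27 (17 hosts, 30 usable)


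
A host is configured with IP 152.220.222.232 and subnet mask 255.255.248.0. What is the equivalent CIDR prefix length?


Binary: 11111111.11111111.11111000.00000000
Count leading 1s
Prefix: /21


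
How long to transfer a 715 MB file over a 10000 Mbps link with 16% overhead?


Effective throughput = 10000 * (1 - 16/100) = 8400 Mbps
File size in Mb = 715 * 8 = 5720 Mb
Time = 5720 / 8400
Time = 0.681 seconds


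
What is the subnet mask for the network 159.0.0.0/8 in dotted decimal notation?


/8 means 8 network bits, 24 host bits
Binary: 11111111000000000000000000000000
Mask: 255.0.0.0


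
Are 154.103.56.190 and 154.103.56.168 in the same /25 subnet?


Mask: 255.255.255.128
154.103.56.190 AND mask = 154.103.56.128
154.103.56.168 AND mask = 154.103.56.128
Yes, same subnet (154.103.56.128)


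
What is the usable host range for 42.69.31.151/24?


Network: 42.69.31.0
Broadcast: 42.69.31.255
First usable = network + 1
Last usable = broadcast - 1
Range: 42.69.31.1 to 42.69.31.254


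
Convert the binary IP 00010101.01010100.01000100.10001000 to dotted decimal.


00010101 = 21
01010100 = 84
01000100 = 68
10001000 = 136
IP: 21.84.68.136


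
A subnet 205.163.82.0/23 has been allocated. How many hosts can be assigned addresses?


Host bits = 32 - 23 = 9
Total addresses = 2^9 = 512
Usable = total - 2 (network and broadcast)
Usable hosts: 510


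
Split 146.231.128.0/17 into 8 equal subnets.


New prefix = 17 + 3 = 20
Each subnet has 4096 addresses
  146.231.128.0/20
  146.231.144.0/20
  146.231.160.0/20
  146.231.176.0/20
  146.231.192.0/20
  146.231.208.0/20
  146.231.224.0/20
  146.231.240.0/20
Subnets: 146.231.128.0/20, 146.231.144.0/20, 146.231.160.0/20, 146.231.176.0/20, 146.231.192.0/20, 146.231.208.0/20, 146.231.224.0/20, 146.231.240.0/20


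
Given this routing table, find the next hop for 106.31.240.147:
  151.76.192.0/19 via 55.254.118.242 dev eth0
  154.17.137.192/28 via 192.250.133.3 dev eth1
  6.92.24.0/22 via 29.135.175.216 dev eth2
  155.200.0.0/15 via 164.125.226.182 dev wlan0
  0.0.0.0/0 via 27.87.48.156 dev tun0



Longest prefix match for 106.31.240.147:
  /19 151.76.192.0: no
  /28 154.17.137.192: no
  /22 6.92.24.0: no
  /15 155.200.0.0: no
  /0 0.0.0.0: MATCH
Selected: next-hop 27.87.48.156 via tun0 (matched /0)


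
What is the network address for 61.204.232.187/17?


IP:   00111101.11001100.11101000.10111011
Mask: 11111111.11111111.10000000.00000000
AND operation:
Net:  00111101.11001100.10000000.00000000
Network: 61.204.128.0/17


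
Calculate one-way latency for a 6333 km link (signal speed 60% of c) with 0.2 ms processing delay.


Speed = 0.6 * 3e5 km/s = 180000 km/s
Propagation delay = 6333 / 180000 = 0.0352 s = 35.1833 ms
Processing delay = 0.2 ms
Total one-way latency = 35.3833 ms


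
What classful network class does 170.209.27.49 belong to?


First octet: 170
Binary: 10101010
10xxxxxx -> Class B (128-191)
Class B, default mask 255.255.0.0 (/16)


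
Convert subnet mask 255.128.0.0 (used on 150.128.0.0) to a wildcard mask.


Subnet mask: 255.128.0.0
Wildcard = 255.255.255.255 - subnet mask
255 - 255 = 0
255 - 128 = 127
255 - 0 = 255
255 - 0 = 255
Wildcard: 0.127.255.255


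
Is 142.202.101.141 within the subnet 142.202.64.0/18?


Subnet network: 142.202.64.0
Test IP AND mask: 142.202.64.0
Yes, 142.202.101.141 is in 142.202.64.0/18


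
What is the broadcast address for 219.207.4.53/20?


Network: 219.207.0.0/20
Host bits = 12
Set all host bits to 1:
Broadcast: 219.207.15.255


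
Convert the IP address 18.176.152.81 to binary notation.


18 = 00010010
176 = 10110000
152 = 10011000
81 = 01010001
Binary: 00010010.10110000.10011000.01010001


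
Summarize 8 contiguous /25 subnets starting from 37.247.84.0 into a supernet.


Original prefix: /25
Number of subnets: 8 = 2^3
New prefix = 25 - 3 = 22
Supernet: 37.247.84.0/22


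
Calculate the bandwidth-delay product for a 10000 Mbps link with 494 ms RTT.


BDP = bandwidth * RTT
= 10000 Mbps * 494 ms
= 10000 * 1e6 * 494 / 1000 bits
= 4940000000 bits
= 617500000 bytes
= 603027.3438 KB
BDP = 4940000000 bits (617500000 bytes)


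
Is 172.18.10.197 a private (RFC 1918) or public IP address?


RFC 1918 private ranges:
  10.0.0.0/8 (10.0.0.0 - 10.255.255.255)
  172.16.0.0/12 (172.16.0.0 - 172.31.255.255)
  192.168.0.0/16 (192.168.0.0 - 192.168.255.255)
Private (in 172.16.0.0/12)


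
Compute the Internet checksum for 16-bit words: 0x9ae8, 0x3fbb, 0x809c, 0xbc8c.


Sum all words (with carry folding):
+ 0x9ae8 = 0x9ae8
+ 0x3fbb = 0xdaa3
+ 0x809c = 0x5b40
+ 0xbc8c = 0x17cd
One's complement: ~0x17cd
Checksum = 0xe832


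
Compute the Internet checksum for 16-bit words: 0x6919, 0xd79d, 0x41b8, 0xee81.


Sum all words (with carry folding):
+ 0x6919 = 0x6919
+ 0xd79d = 0x40b7
+ 0x41b8 = 0x826f
+ 0xee81 = 0x70f1
One's complement: ~0x70f1
Checksum = 0x8f0e


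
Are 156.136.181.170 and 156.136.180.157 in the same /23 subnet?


Mask: 255.255.254.0
156.136.181.170 AND mask = 156.136.180.0
156.136.180.157 AND mask = 156.136.180.0
Yes, same subnet (156.136.180.0)


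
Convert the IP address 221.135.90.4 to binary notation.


221 = 11011101
135 = 10000111
90 = 01011010
4 = 00000100
Binary: 11011101.10000111.01011010.00000100


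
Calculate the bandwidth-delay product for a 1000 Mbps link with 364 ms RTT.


BDP = bandwidth * RTT
= 1000 Mbps * 364 ms
= 1000 * 1e6 * 364 / 1000 bits
= 364000000 bits
= 45500000 bytes
= 44433.5938 KB
BDP = 364000000 bits (45500000 bytes)


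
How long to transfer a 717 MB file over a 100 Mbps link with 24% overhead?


Effective throughput = 100 * (1 - 24/100) = 76 Mbps
File size in Mb = 717 * 8 = 5736 Mb
Time = 5736 / 76
Time = 75.4737 seconds


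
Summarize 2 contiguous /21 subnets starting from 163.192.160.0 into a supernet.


Original prefix: /21
Number of subnets: 2 = 2^1
New prefix = 21 - 1 = 20
Supernet: 163.192.160.0/20


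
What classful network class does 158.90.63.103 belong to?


First octet: 158
Binary: 10011110
10xxxxxx -> Class B (128-191)
Class B, default mask 255.255.0.0 (/16)


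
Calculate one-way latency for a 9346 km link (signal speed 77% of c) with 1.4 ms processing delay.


Speed = 0.77 * 3e5 km/s = 231000 km/s
Propagation delay = 9346 / 231000 = 0.0405 s = 40.4589 ms
Processing delay = 1.4 ms
Total one-way latency = 41.8589 ms


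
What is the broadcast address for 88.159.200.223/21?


Network: 88.159.200.0/21
Host bits = 11
Set all host bits to 1:
Broadcast: 88.159.207.255


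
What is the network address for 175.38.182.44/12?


IP:   10101111.00100110.10110110.00101100
Mask: 11111111.11110000.00000000.00000000
AND operation:
Net:  10101111.00100000.00000000.00000000
Network: 175.32.0.0/12


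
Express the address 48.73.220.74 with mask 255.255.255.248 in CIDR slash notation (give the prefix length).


Binary: 11111111.11111111.11111111.11111000
Count leading 1s
Prefix: /29


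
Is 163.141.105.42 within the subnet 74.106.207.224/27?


Subnet network: 74.106.207.224
Test IP AND mask: 163.141.105.32
No, 163.141.105.42 is not in 74.106.207.224/27


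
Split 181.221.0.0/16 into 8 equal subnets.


New prefix = 16 + 3 = 19
Each subnet has 8192 addresses
  181.221.0.0/19
  181.221.32.0/19
  181.221.64.0/19
  181.221.96.0/19
  181.221.128.0/19
  181.221.160.0/19
  181.221.192.0/19
  181.221.224.0/19
Subnets: 181.221.0.0/19, 181.221.32.0/19, 181.221.64.0/19, 181.221.96.0/19, 181.221.128.0/19, 181.221.160.0/19, 181.221.192.0/19, 181.221.224.0/19


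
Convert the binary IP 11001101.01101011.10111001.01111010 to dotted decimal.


11001101 = 205
01101011 = 107
10111001 = 185
01111010 = 122
IP: 205.107.185.122


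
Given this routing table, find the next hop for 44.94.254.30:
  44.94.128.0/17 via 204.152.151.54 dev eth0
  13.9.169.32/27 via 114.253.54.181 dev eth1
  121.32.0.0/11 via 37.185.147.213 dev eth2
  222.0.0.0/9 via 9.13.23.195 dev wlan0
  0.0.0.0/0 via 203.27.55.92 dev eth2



Longest prefix match for 44.94.254.30:
  /17 44.94.128.0: MATCH
  /27 13.9.169.32: no
  /11 121.32.0.0: no
  /9 222.0.0.0: no
  /0 0.0.0.0: MATCH
Selected: next-hop 204.152.151.54 via eth0 (matched /17)


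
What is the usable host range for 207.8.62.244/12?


Network: 207.0.0.0
Broadcast: 207.15.255.255
First usable = network + 1
Last usable = broadcast - 1
Range: 207.0.0.1 to 207.15.255.254


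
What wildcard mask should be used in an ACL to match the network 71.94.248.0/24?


Subnet mask: 255.255.255.0
Wildcard = 255.255.255.255 - subnet mask
255 - 255 = 0
255 - 255 = 0
255 - 255 = 0
255 - 0 = 255
Wildcard: 0.0.0.255


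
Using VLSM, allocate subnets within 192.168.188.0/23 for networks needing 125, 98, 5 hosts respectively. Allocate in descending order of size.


125 hosts -> /25 (126 usable): 192.168.188.0/25
98 hosts -> /25 (126 usable): 192.168.188.128/25
5 hosts -> /29 (6 usable): 192.168.189.0/29
Allocation: 192.168.188.0/25 (125 hosts, 126 usable); 192.168.188.128/25 (98 hosts, 126 usable); 192.168.189.0/29 (5 hosts, 6 usable)


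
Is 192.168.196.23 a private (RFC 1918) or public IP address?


RFC 1918 private ranges:
  10.0.0.0/8 (10.0.0.0 - 10.255.255.255)
  172.16.0.0/12 (172.16.0.0 - 172.31.255.255)
  192.168.0.0/16 (192.168.0.0 - 192.168.255.255)
Private (in 192.168.0.0/16)


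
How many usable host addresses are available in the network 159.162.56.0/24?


Host bits = 32 - 24 = 8
Total addresses = 2^8 = 256
Usable = total - 2 (network and broadcast)
Usable hosts: 254


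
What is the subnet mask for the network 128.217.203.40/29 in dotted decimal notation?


/29 means 29 network bits, 3 host bits
Binary: 11111111111111111111111111111000
Mask: 255.255.255.248


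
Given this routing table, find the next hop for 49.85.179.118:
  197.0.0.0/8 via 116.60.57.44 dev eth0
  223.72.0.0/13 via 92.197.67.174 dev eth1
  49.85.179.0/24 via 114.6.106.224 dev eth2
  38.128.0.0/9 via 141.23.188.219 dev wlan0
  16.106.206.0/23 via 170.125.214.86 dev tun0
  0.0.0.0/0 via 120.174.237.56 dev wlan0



Longest prefix match for 49.85.179.118:
  /8 197.0.0.0: no
  /13 223.72.0.0: no
  /24 49.85.179.0: MATCH
  /9 38.128.0.0: no
  /23 16.106.206.0: no
  /0 0.0.0.0: MATCH
Selected: next-hop 114.6.106.224 via eth2 (matched /24)


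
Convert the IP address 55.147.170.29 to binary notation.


55 = 00110111
147 = 10010011
170 = 10101010
29 = 00011101
Binary: 00110111.10010011.10101010.00011101


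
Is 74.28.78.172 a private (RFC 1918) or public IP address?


RFC 1918 private ranges:
  10.0.0.0/8 (10.0.0.0 - 10.255.255.255)
  172.16.0.0/12 (172.16.0.0 - 172.31.255.255)
  192.168.0.0/16 (192.168.0.0 - 192.168.255.255)
Public (not in any RFC 1918 range)


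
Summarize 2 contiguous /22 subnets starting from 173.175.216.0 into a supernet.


Original prefix: /22
Number of subnets: 2 = 2^1
New prefix = 22 - 1 = 21
Supernet: 173.175.216.0/21


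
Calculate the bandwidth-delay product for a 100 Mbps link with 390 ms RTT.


BDP = bandwidth * RTT
= 100 Mbps * 390 ms
= 100 * 1e6 * 390 / 1000 bits
= 39000000 bits
= 4875000 bytes
= 4760.7422 KB
BDP = 39000000 bits (4875000 bytes)


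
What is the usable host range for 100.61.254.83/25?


Network: 100.61.254.0
Broadcast: 100.61.254.127
First usable = network + 1
Last usable = broadcast - 1
Range: 100.61.254.1 to 100.61.254.126


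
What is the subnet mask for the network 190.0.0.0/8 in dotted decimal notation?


/8 means 8 network bits, 24 host bits
Binary: 11111111000000000000000000000000
Mask: 255.0.0.0


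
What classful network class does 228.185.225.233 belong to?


First octet: 228
Binary: 11100100
1110xxxx -> Class D (224-239)
Class D (multicast), default mask N/A


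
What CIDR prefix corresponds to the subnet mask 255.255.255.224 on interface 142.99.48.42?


Binary: 11111111.11111111.11111111.11100000
Count leading 1s
Prefix: /27


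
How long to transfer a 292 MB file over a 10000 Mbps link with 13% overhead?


Effective throughput = 10000 * (1 - 13/100) = 8700 Mbps
File size in Mb = 292 * 8 = 2336 Mb
Time = 2336 / 8700
Time = 0.2685 seconds


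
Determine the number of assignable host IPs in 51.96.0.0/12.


Host bits = 32 - 12 = 20
Total addresses = 2^20 = 1048576
Usable = total - 2 (network and broadcast)
Usable hosts: 1048574


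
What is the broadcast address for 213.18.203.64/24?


Network: 213.18.203.0/24
Host bits = 8
Set all host bits to 1:
Broadcast: 213.18.203.255


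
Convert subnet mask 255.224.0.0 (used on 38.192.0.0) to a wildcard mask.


Subnet mask: 255.224.0.0
Wildcard = 255.255.255.255 - subnet mask
255 - 255 = 0
255 - 224 = 31
255 - 0 = 255
255 - 0 = 255
Wildcard: 0.31.255.255


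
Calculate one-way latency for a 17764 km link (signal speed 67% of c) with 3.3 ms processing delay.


Speed = 0.67 * 3e5 km/s = 201000 km/s
Propagation delay = 17764 / 201000 = 0.0884 s = 88.3781 ms
Processing delay = 3.3 ms
Total one-way latency = 91.6781 ms


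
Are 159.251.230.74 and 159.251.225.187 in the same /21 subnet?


Mask: 255.255.248.0
159.251.230.74 AND mask = 159.251.224.0
159.251.225.187 AND mask = 159.251.224.0
Yes, same subnet (159.251.224.0)


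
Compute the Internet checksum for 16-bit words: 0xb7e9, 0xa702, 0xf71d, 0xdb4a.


Sum all words (with carry folding):
+ 0xb7e9 = 0xb7e9
+ 0xa702 = 0x5eec
+ 0xf71d = 0x560a
+ 0xdb4a = 0x3155
One's complement: ~0x3155
Checksum = 0xceaa


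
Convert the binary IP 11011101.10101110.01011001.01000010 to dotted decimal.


11011101 = 221
10101110 = 174
01011001 = 89
01000010 = 66
IP: 221.174.89.66


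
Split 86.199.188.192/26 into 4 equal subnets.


New prefix = 26 + 2 = 28
Each subnet has 16 addresses
  86.199.188.192/28
  86.199.188.208/28
  86.199.188.224/28
  86.199.188.240/28
Subnets: 86.199.188.192/28, 86.199.188.208/28, 86.199.188.224/28, 86.199.188.240/28


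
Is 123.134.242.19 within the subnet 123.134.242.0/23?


Subnet network: 123.134.242.0
Test IP AND mask: 123.134.242.0
Yes, 123.134.242.19 is in 123.134.242.0/23


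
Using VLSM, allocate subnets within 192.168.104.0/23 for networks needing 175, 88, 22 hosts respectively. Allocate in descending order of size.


175 hosts -> /24 (254 usable): 192.168.104.0/24
88 hosts -> /25 (126 usable): 192.168.105.0/25
22 hosts -> /27 (30 usable): 192.168.105.128/27
Allocation: 192.168.104.0/24 (175 hosts, 254 usable); 192.168.105.0/25 (88 hosts, 126 usable); 192.168.105.128/27 (22 hosts, 30 usable)


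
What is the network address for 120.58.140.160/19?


IP:   01111000.00111010.10001100.10100000
Mask: 11111111.11111111.11100000.00000000
AND operation:
Net:  01111000.00111010.10000000.00000000
Network: 120.58.128.0/19


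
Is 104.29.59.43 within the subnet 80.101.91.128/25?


Subnet network: 80.101.91.128
Test IP AND mask: 104.29.59.0
No, 104.29.59.43 is not in 80.101.91.128/25


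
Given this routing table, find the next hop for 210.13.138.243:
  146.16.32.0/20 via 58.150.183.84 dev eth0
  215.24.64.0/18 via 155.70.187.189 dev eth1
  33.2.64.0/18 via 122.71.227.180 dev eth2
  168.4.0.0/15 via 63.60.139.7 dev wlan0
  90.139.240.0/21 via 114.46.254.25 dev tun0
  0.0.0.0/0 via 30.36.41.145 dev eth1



Longest prefix match for 210.13.138.243:
  /20 146.16.32.0: no
  /18 215.24.64.0: no
  /18 33.2.64.0: no
  /15 168.4.0.0: no
  /21 90.139.240.0: no
  /0 0.0.0.0: MATCH
Selected: next-hop 30.36.41.145 via eth1 (matched /0)


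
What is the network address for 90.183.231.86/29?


IP:   01011010.10110111.11100111.01010110
Mask: 11111111.11111111.11111111.11111000
AND operation:
Net:  01011010.10110111.11100111.01010000
Network: 90.183.231.80/29


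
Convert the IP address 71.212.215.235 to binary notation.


71 = 01000111
212 = 11010100
215 = 11010111
235 = 11101011
Binary: 01000111.11010100.11010111.11101011


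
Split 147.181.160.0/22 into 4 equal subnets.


New prefix = 22 + 2 = 24
Each subnet has 256 addresses
  147.181.160.0/24
  147.181.161.0/24
  147.181.162.0/24
  147.181.163.0/24
Subnets: 147.181.160.0/24, 147.181.161.0/24, 147.181.162.0/24, 147.181.163.0/24


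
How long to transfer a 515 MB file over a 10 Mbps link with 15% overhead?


Effective throughput = 10 * (1 - 15/100) = 8.5 Mbps
File size in Mb = 515 * 8 = 4120 Mb
Time = 4120 / 8.5
Time = 484.7059 seconds


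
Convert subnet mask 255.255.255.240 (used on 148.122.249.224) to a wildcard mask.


Subnet mask: 255.255.255.240
Wildcard = 255.255.255.255 - subnet mask
255 - 255 = 0
255 - 255 = 0
255 - 255 = 0
255 - 240 = 15
Wildcard: 0.0.0.15


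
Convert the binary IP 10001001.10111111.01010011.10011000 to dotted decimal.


10001001 = 137
10111111 = 191
01010011 = 83
10011000 = 152
IP: 137.191.83.152


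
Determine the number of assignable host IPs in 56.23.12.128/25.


Host bits = 32 - 25 = 7
Total addresses = 2^7 = 128
Usable = total - 2 (network and broadcast)
Usable hosts: 126


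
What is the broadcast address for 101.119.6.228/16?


Network: 101.119.0.0/16
Host bits = 16
Set all host bits to 1:
Broadcast: 101.119.255.255


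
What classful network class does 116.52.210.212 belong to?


First octet: 116
Binary: 01110100
0xxxxxxx -> Class A (1-126)
Class A, default mask 255.0.0.0 (/8)


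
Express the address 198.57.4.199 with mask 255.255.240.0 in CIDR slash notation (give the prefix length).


Binary: 11111111.11111111.11110000.00000000
Count leading 1s
Prefix: /20


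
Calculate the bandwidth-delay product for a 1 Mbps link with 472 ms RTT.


BDP = bandwidth * RTT
= 1 Mbps * 472 ms
= 1 * 1e6 * 472 / 1000 bits
= 472000 bits
= 59000 bytes
= 57.6172 KB
BDP = 472000 bits (59000 bytes)


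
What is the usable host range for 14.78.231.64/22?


Network: 14.78.228.0
Broadcast: 14.78.231.255
First usable = network + 1
Last usable = broadcast - 1
Range: 14.78.228.1 to 14.78.231.254


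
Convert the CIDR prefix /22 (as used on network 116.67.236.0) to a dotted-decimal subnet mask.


/22 means 22 network bits, 10 host bits
Binary: 11111111111111111111110000000000
Mask: 255.255.252.0


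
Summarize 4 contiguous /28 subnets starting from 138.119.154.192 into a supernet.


Original prefix: /28
Number of subnets: 4 = 2^2
New prefix = 28 - 2 = 26
Supernet: 138.119.154.192/26


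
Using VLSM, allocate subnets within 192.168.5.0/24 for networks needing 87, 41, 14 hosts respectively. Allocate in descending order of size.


87 hosts -> /25 (126 usable): 192.168.5.0/25
41 hosts -> /26 (62 usable): 192.168.5.128/26
14 hosts -> /28 (14 usable): 192.168.5.192/28
Allocation: 192.168.5.0/25 (87 hosts, 126 usable); 192.168.5.128/26 (41 hosts, 62 usable); 192.168.5.192/28 (14 hosts, 14 usable)


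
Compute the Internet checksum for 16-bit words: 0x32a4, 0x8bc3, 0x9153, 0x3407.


Sum all words (with carry folding):
+ 0x32a4 = 0x32a4
+ 0x8bc3 = 0xbe67
+ 0x9153 = 0x4fbb
+ 0x3407 = 0x83c2
One's complement: ~0x83c2
Checksum = 0x7c3d


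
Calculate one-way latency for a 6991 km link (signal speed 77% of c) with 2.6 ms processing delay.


Speed = 0.77 * 3e5 km/s = 231000 km/s
Propagation delay = 6991 / 231000 = 0.0303 s = 30.2641 ms
Processing delay = 2.6 ms
Total one-way latency = 32.8641 ms


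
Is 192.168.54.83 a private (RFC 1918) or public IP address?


RFC 1918 private ranges:
  10.0.0.0/8 (10.0.0.0 - 10.255.255.255)
  172.16.0.0/12 (172.16.0.0 - 172.31.255.255)
  192.168.0.0/16 (192.168.0.0 - 192.168.255.255)
Private (in 192.168.0.0/16)


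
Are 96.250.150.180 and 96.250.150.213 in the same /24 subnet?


Mask: 255.255.255.0
96.250.150.180 AND mask = 96.250.150.0
96.250.150.213 AND mask = 96.250.150.0
Yes, same subnet (96.250.150.0)


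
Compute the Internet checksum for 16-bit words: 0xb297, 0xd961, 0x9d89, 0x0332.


Sum all words (with carry folding):
+ 0xb297 = 0xb297
+ 0xd961 = 0x8bf9
+ 0x9d89 = 0x2983
+ 0x0332 = 0x2cb5
One's complement: ~0x2cb5
Checksum = 0xd34a


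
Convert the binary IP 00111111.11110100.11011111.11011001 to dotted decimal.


00111111 = 63
11110100 = 244
11011111 = 223
11011001 = 217
IP: 63.244.223.217


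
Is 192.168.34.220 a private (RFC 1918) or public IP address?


RFC 1918 private ranges:
  10.0.0.0/8 (10.0.0.0 - 10.255.255.255)
  172.16.0.0/12 (172.16.0.0 - 172.31.255.255)
  192.168.0.0/16 (192.168.0.0 - 192.168.255.255)
Private (in 192.168.0.0/16)


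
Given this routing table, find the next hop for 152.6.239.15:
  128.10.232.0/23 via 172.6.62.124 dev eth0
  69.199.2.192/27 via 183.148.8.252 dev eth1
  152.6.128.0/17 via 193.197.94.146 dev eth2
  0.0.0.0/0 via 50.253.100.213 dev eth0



Longest prefix match for 152.6.239.15:
  /23 128.10.232.0: no
  /27 69.199.2.192: no
  /17 152.6.128.0: MATCH
  /0 0.0.0.0: MATCH
Selected: next-hop 193.197.94.146 via eth2 (matched /17)


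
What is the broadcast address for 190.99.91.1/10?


Network: 190.64.0.0/10
Host bits = 22
Set all host bits to 1:
Broadcast: 190.127.255.255


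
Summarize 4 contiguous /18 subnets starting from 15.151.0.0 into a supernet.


Original prefix: /18
Number of subnets: 4 = 2^2
New prefix = 18 - 2 = 16
Supernet: 15.151.0.0/16


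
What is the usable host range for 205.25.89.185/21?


Network: 205.25.88.0
Broadcast: 205.25.95.255
First usable = network + 1
Last usable = broadcast - 1
Range: 205.25.88.1 to 205.25.95.254


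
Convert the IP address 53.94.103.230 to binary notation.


53 = 00110101
94 = 01011110
103 = 01100111
230 = 11100110
Binary: 00110101.01011110.01100111.11100110
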